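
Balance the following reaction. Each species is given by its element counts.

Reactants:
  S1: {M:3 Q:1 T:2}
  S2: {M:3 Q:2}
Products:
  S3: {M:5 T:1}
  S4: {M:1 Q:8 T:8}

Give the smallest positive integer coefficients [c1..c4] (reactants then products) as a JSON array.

M: 6·3+1·3 = 21 | 4·5+1·1 = 21
Q: 6·1+1·2 = 8 | 4·0+1·8 = 8
T: 6·2+1·0 = 12 | 4·1+1·8 = 12
gcd(6,1,4,1) = 1

Coefficients: [6, 1, 4, 1]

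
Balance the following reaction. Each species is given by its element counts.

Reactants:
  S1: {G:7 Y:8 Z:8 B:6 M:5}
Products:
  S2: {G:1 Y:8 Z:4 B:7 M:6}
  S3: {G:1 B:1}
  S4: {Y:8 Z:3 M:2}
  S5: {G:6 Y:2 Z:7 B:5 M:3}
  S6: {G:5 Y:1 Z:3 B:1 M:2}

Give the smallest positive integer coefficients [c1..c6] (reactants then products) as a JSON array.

G: 5·7 = 35 | 1·1+6·1+3·0+3·6+2·5 = 35
Y: 5·8 = 40 | 1·8+6·0+3·8+3·2+2·1 = 40
Z: 5·8 = 40 | 1·4+6·0+3·3+3·7+2·3 = 40
B: 5·6 = 30 | 1·7+6·1+3·0+3·5+2·1 = 30
M: 5·5 = 25 | 1·6+6·0+3·2+3·3+2·2 = 25
gcd(5,1,6,3,3,2) = 1

Coefficients: [5, 1, 6, 3, 3, 2]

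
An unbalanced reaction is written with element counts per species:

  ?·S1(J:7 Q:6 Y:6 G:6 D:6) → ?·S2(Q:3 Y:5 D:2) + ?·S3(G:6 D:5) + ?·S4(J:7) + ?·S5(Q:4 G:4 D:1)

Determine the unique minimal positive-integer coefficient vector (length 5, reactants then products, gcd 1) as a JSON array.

Coefficients: [5, 6, 3, 5, 3]

J: 5·7 = 35 | 6·0+3·0+5·7+3·0 = 35
Q: 5·6 = 30 | 6·3+3·0+5·0+3·4 = 30
Y: 5·6 = 30 | 6·5+3·0+5·0+3·0 = 30
G: 5·6 = 30 | 6·0+3·6+5·0+3·4 = 30
D: 5·6 = 30 | 6·2+3·5+5·0+3·1 = 30
gcd(5,6,3,5,3) = 1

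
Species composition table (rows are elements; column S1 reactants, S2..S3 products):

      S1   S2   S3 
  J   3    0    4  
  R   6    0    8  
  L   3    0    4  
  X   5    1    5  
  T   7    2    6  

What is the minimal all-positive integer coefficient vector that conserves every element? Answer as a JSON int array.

Coefficients: [4, 5, 3]

J: 4·3 = 12 | 5·0+3·4 = 12
R: 4·6 = 24 | 5·0+3·8 = 24
L: 4·3 = 12 | 5·0+3·4 = 12
X: 4·5 = 20 | 5·1+3·5 = 20
T: 4·7 = 28 | 5·2+3·6 = 28
gcd(4,5,3) = 1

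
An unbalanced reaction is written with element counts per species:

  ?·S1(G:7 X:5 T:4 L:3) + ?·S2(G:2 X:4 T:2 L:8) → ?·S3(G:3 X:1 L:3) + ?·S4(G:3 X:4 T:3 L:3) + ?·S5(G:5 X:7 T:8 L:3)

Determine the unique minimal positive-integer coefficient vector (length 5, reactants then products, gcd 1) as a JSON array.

G: 5·7+3·2 = 41 | 6·3+6·3+1·5 = 41
X: 5·5+3·4 = 37 | 6·1+6·4+1·7 = 37
T: 5·4+3·2 = 26 | 6·0+6·3+1·8 = 26
L: 5·3+3·8 = 39 | 6·3+6·3+1·3 = 39
gcd(5,3,6,6,1) = 1

Coefficients: [5, 3, 6, 6, 1]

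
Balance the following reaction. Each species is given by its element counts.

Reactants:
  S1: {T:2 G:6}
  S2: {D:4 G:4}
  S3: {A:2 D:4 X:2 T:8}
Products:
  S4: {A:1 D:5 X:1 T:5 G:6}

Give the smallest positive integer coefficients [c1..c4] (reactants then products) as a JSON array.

Coefficients: [2, 3, 2, 4]

A: 2·0+3·0+2·2 = 4 | 4·1 = 4
D: 2·0+3·4+2·4 = 20 | 4·5 = 20
X: 2·0+3·0+2·2 = 4 | 4·1 = 4
T: 2·2+3·0+2·8 = 20 | 4·5 = 20
G: 2·6+3·4+2·0 = 24 | 4·6 = 24
gcd(2,3,2,4) = 1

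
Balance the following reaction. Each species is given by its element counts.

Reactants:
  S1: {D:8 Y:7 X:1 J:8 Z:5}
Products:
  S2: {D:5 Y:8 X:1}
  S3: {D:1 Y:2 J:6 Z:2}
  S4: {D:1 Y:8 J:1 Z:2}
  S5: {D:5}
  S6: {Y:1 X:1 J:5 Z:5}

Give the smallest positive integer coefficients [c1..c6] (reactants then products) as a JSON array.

Coefficients: [5, 2, 4, 1, 5, 3]

D: 5·8 = 40 | 2·5+4·1+1·1+5·5+3·0 = 40
Y: 5·7 = 35 | 2·8+4·2+1·8+5·0+3·1 = 35
X: 5·1 = 5 | 2·1+4·0+1·0+5·0+3·1 = 5
J: 5·8 = 40 | 2·0+4·6+1·1+5·0+3·5 = 40
Z: 5·5 = 25 | 2·0+4·2+1·2+5·0+3·5 = 25
gcd(5,2,4,1,5,3) = 1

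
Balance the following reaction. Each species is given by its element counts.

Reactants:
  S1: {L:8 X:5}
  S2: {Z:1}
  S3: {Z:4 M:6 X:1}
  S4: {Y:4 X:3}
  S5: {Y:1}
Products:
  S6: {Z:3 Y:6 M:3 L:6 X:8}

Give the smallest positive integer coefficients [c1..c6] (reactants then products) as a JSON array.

Z: 3·0+4·1+2·4+5·0+4·0 = 12 | 4·3 = 12
Y: 3·0+4·0+2·0+5·4+4·1 = 24 | 4·6 = 24
M: 3·0+4·0+2·6+5·0+4·0 = 12 | 4·3 = 12
L: 3·8+4·0+2·0+5·0+4·0 = 24 | 4·6 = 24
X: 3·5+4·0+2·1+5·3+4·0 = 32 | 4·8 = 32
gcd(3,4,2,5,4,4) = 1

Coefficients: [3, 4, 2, 5, 4, 4]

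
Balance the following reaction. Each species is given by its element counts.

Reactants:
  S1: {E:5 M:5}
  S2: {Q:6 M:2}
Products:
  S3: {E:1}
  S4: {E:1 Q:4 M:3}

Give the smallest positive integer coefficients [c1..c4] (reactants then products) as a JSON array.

Coefficients: [1, 2, 2, 3]

E: 1·5+2·0 = 5 | 2·1+3·1 = 5
Q: 1·0+2·6 = 12 | 2·0+3·4 = 12
M: 1·5+2·2 = 9 | 2·0+3·3 = 9
gcd(1,2,2,3) = 1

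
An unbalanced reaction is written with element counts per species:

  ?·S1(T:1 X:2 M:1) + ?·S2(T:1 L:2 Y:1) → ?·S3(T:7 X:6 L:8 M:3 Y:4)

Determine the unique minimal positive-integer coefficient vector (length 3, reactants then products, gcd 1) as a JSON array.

Coefficients: [3, 4, 1]

T: 3·1+4·1 = 7 | 1·7 = 7
X: 3·2+4·0 = 6 | 1·6 = 6
L: 3·0+4·2 = 8 | 1·8 = 8
M: 3·1+4·0 = 3 | 1·3 = 3
Y: 3·0+4·1 = 4 | 1·4 = 4
gcd(3,4,1) = 1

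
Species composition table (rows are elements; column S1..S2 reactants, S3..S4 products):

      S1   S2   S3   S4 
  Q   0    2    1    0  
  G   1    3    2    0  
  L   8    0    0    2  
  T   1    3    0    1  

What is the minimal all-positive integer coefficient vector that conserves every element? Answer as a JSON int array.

Coefficients: [1, 1, 2, 4]

Q: 1·0+1·2 = 2 | 2·1+4·0 = 2
G: 1·1+1·3 = 4 | 2·2+4·0 = 4
L: 1·8+1·0 = 8 | 2·0+4·2 = 8
T: 1·1+1·3 = 4 | 2·0+4·1 = 4
gcd(1,1,2,4) = 1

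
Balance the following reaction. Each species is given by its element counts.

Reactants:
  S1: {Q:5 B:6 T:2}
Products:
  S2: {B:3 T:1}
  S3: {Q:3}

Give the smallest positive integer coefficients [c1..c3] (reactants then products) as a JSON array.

Coefficients: [3, 6, 5]

Q: 3·5 = 15 | 6·0+5·3 = 15
B: 3·6 = 18 | 6·3+5·0 = 18
T: 3·2 = 6 | 6·1+5·0 = 6
gcd(3,6,5) = 1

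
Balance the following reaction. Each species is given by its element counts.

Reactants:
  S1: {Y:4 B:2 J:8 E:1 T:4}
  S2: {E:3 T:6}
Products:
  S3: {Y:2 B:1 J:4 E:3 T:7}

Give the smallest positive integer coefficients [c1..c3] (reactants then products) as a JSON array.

Y: 3·4+5·0 = 12 | 6·2 = 12
B: 3·2+5·0 = 6 | 6·1 = 6
J: 3·8+5·0 = 24 | 6·4 = 24
E: 3·1+5·3 = 18 | 6·3 = 18
T: 3·4+5·6 = 42 | 6·7 = 42
gcd(3,5,6) = 1

Coefficients: [3, 5, 6]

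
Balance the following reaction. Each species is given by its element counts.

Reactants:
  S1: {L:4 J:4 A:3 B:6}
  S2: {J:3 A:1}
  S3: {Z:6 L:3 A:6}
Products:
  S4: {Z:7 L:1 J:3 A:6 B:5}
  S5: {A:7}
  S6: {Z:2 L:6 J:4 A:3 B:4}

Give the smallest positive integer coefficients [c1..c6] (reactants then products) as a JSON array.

Z: 5·0+2·0+4·6 = 24 | 2·7+2·0+5·2 = 24
L: 5·4+2·0+4·3 = 32 | 2·1+2·0+5·6 = 32
J: 5·4+2·3+4·0 = 26 | 2·3+2·0+5·4 = 26
A: 5·3+2·1+4·6 = 41 | 2·6+2·7+5·3 = 41
B: 5·6+2·0+4·0 = 30 | 2·5+2·0+5·4 = 30
gcd(5,2,4,2,2,5) = 1

Coefficients: [5, 2, 4, 2, 2, 5]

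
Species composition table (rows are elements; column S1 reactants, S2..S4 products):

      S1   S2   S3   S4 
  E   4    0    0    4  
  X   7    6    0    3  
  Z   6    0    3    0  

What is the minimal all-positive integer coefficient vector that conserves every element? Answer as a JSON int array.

E: 3·4 = 12 | 2·0+6·0+3·4 = 12
X: 3·7 = 21 | 2·6+6·0+3·3 = 21
Z: 3·6 = 18 | 2·0+6·3+3·0 = 18
gcd(3,2,6,3) = 1

Coefficients: [3, 2, 6, 3]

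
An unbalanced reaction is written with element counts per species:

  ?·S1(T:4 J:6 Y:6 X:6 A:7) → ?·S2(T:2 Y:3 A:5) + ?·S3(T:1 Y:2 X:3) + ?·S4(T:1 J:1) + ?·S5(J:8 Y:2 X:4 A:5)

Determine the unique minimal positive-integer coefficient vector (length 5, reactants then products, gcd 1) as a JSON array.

Coefficients: [5, 4, 6, 6, 3]

T: 5·4 = 20 | 4·2+6·1+6·1+3·0 = 20
J: 5·6 = 30 | 4·0+6·0+6·1+3·8 = 30
Y: 5·6 = 30 | 4·3+6·2+6·0+3·2 = 30
X: 5·6 = 30 | 4·0+6·3+6·0+3·4 = 30
A: 5·7 = 35 | 4·5+6·0+6·0+3·5 = 35
gcd(5,4,6,6,3) = 1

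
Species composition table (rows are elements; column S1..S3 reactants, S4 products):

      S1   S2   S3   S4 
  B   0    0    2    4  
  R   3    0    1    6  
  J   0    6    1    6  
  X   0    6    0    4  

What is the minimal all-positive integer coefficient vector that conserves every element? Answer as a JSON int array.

B: 4·0+2·0+6·2 = 12 | 3·4 = 12
R: 4·3+2·0+6·1 = 18 | 3·6 = 18
J: 4·0+2·6+6·1 = 18 | 3·6 = 18
X: 4·0+2·6+6·0 = 12 | 3·4 = 12
gcd(4,2,6,3) = 1

Coefficients: [4, 2, 6, 3]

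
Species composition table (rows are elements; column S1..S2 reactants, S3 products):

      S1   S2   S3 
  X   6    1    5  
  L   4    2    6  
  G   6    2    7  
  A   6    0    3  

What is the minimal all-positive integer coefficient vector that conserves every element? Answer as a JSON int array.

Coefficients: [1, 4, 2]

X: 1·6+4·1 = 10 | 2·5 = 10
L: 1·4+4·2 = 12 | 2·6 = 12
G: 1·6+4·2 = 14 | 2·7 = 14
A: 1·6+4·0 = 6 | 2·3 = 6
gcd(1,4,2) = 1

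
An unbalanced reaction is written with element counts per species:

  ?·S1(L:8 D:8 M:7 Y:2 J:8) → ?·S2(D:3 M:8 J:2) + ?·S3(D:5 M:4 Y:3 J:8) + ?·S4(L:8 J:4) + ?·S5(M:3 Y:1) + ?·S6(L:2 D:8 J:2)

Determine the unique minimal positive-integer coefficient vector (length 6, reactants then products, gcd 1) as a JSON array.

L: 6·8 = 48 | 2·0+2·0+5·8+6·0+4·2 = 48
D: 6·8 = 48 | 2·3+2·5+5·0+6·0+4·8 = 48
M: 6·7 = 42 | 2·8+2·4+5·0+6·3+4·0 = 42
Y: 6·2 = 12 | 2·0+2·3+5·0+6·1+4·0 = 12
J: 6·8 = 48 | 2·2+2·8+5·4+6·0+4·2 = 48
gcd(6,2,2,5,6,4) = 1

Coefficients: [6, 2, 2, 5, 6, 4]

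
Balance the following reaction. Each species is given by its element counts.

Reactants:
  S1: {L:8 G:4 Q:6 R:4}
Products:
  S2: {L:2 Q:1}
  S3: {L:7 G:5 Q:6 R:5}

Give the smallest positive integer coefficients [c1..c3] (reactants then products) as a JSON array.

L: 5·8 = 40 | 6·2+4·7 = 40
G: 5·4 = 20 | 6·0+4·5 = 20
Q: 5·6 = 30 | 6·1+4·6 = 30
R: 5·4 = 20 | 6·0+4·5 = 20
gcd(5,6,4) = 1

Coefficients: [5, 6, 4]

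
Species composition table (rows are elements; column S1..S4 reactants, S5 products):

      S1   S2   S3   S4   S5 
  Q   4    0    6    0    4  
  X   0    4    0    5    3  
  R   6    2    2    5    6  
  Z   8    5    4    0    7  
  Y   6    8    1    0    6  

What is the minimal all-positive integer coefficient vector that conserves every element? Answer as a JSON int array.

Coefficients: [3, 2, 2, 2, 6]

Q: 3·4+2·0+2·6+2·0 = 24 | 6·4 = 24
X: 3·0+2·4+2·0+2·5 = 18 | 6·3 = 18
R: 3·6+2·2+2·2+2·5 = 36 | 6·6 = 36
Z: 3·8+2·5+2·4+2·0 = 42 | 6·7 = 42
Y: 3·6+2·8+2·1+2·0 = 36 | 6·6 = 36
gcd(3,2,2,2,6) = 1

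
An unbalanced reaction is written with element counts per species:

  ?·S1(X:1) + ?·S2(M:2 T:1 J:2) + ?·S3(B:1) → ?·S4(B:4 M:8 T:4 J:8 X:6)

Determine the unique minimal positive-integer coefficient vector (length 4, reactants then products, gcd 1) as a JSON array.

Coefficients: [6, 4, 4, 1]

B: 6·0+4·0+4·1 = 4 | 1·4 = 4
M: 6·0+4·2+4·0 = 8 | 1·8 = 8
T: 6·0+4·1+4·0 = 4 | 1·4 = 4
J: 6·0+4·2+4·0 = 8 | 1·8 = 8
X: 6·1+4·0+4·0 = 6 | 1·6 = 6
gcd(6,4,4,1) = 1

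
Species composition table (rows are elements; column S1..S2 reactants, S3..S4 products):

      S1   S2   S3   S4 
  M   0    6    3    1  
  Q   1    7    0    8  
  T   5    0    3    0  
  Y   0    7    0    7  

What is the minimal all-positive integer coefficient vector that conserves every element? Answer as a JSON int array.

Coefficients: [3, 3, 5, 3]

M: 3·0+3·6 = 18 | 5·3+3·1 = 18
Q: 3·1+3·7 = 24 | 5·0+3·8 = 24
T: 3·5+3·0 = 15 | 5·3+3·0 = 15
Y: 3·0+3·7 = 21 | 5·0+3·7 = 21
gcd(3,3,5,3) = 1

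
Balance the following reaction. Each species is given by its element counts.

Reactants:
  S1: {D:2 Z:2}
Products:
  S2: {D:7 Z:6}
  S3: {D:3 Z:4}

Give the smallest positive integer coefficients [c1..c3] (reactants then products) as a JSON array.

D: 5·2 = 10 | 1·7+1·3 = 10
Z: 5·2 = 10 | 1·6+1·4 = 10
gcd(5,1,1) = 1

Coefficients: [5, 1, 1]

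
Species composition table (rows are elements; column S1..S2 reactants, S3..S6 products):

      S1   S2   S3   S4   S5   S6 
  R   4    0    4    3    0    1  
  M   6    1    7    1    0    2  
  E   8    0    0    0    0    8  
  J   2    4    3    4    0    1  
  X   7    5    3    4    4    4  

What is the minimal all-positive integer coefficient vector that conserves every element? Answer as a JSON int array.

R: 5·4+2·0 = 20 | 3·4+1·3+3·0+5·1 = 20
M: 5·6+2·1 = 32 | 3·7+1·1+3·0+5·2 = 32
E: 5·8+2·0 = 40 | 3·0+1·0+3·0+5·8 = 40
J: 5·2+2·4 = 18 | 3·3+1·4+3·0+5·1 = 18
X: 5·7+2·5 = 45 | 3·3+1·4+3·4+5·4 = 45
gcd(5,2,3,1,3,5) = 1

Coefficients: [5, 2, 3, 1, 3, 5]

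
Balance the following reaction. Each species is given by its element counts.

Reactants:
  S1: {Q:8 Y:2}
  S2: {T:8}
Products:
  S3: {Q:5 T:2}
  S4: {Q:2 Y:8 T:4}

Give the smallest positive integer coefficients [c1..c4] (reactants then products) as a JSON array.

Q: 4·8+2·0 = 32 | 6·5+1·2 = 32
Y: 4·2+2·0 = 8 | 6·0+1·8 = 8
T: 4·0+2·8 = 16 | 6·2+1·4 = 16
gcd(4,2,6,1) = 1

Coefficients: [4, 2, 6, 1]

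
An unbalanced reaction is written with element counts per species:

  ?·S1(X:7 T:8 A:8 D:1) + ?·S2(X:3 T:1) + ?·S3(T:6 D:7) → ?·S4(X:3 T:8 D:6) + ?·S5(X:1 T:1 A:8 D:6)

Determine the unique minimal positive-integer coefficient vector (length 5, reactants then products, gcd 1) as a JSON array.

Coefficients: [1, 3, 5, 5, 1]

X: 1·7+3·3+5·0 = 16 | 5·3+1·1 = 16
T: 1·8+3·1+5·6 = 41 | 5·8+1·1 = 41
A: 1·8+3·0+5·0 = 8 | 5·0+1·8 = 8
D: 1·1+3·0+5·7 = 36 | 5·6+1·6 = 36
gcd(1,3,5,5,1) = 1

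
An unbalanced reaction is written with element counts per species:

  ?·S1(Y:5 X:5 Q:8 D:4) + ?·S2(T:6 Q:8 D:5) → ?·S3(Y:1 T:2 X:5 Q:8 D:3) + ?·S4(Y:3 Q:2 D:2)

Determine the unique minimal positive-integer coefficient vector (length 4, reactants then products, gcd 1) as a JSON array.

Coefficients: [3, 1, 3, 4]

Y: 3·5+1·0 = 15 | 3·1+4·3 = 15
T: 3·0+1·6 = 6 | 3·2+4·0 = 6
X: 3·5+1·0 = 15 | 3·5+4·0 = 15
Q: 3·8+1·8 = 32 | 3·8+4·2 = 32
D: 3·4+1·5 = 17 | 3·3+4·2 = 17
gcd(3,1,3,4) = 1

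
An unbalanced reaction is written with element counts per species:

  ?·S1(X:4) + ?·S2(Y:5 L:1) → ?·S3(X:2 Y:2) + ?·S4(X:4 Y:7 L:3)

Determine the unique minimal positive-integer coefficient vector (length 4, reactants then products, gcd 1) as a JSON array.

X: 3·4+3·0 = 12 | 4·2+1·4 = 12
Y: 3·0+3·5 = 15 | 4·2+1·7 = 15
L: 3·0+3·1 = 3 | 4·0+1·3 = 3
gcd(3,3,4,1) = 1

Coefficients: [3, 3, 4, 1]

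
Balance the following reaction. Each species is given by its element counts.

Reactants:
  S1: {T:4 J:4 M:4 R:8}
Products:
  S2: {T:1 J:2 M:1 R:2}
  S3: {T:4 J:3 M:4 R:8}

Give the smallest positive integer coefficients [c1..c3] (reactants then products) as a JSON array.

Coefficients: [5, 4, 4]

T: 5·4 = 20 | 4·1+4·4 = 20
J: 5·4 = 20 | 4·2+4·3 = 20
M: 5·4 = 20 | 4·1+4·4 = 20
R: 5·8 = 40 | 4·2+4·8 = 40
gcd(5,4,4) = 1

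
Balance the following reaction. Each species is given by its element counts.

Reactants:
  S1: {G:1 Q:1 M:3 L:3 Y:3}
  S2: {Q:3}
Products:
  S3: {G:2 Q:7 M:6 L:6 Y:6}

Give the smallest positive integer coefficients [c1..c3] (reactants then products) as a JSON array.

Coefficients: [6, 5, 3]

G: 6·1+5·0 = 6 | 3·2 = 6
Q: 6·1+5·3 = 21 | 3·7 = 21
M: 6·3+5·0 = 18 | 3·6 = 18
L: 6·3+5·0 = 18 | 3·6 = 18
Y: 6·3+5·0 = 18 | 3·6 = 18
gcd(6,5,3) = 1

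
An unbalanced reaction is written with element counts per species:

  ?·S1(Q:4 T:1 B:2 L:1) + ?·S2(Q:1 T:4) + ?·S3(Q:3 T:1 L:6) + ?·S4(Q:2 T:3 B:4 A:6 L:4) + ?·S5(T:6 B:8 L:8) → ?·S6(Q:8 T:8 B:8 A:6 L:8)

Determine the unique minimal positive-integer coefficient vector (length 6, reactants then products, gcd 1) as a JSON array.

Q: 6·4+3·1+1·3+5·2+1·0 = 40 | 5·8 = 40
T: 6·1+3·4+1·1+5·3+1·6 = 40 | 5·8 = 40
B: 6·2+3·0+1·0+5·4+1·8 = 40 | 5·8 = 40
A: 6·0+3·0+1·0+5·6+1·0 = 30 | 5·6 = 30
L: 6·1+3·0+1·6+5·4+1·8 = 40 | 5·8 = 40
gcd(6,3,1,5,1,5) = 1

Coefficients: [6, 3, 1, 5, 1, 5]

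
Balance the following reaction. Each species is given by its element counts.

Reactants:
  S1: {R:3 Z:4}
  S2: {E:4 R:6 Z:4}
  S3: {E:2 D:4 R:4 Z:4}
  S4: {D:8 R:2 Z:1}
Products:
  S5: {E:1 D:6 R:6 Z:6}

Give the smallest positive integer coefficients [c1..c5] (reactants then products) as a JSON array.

E: 6·0+1·4+1·2+4·0 = 6 | 6·1 = 6
D: 6·0+1·0+1·4+4·8 = 36 | 6·6 = 36
R: 6·3+1·6+1·4+4·2 = 36 | 6·6 = 36
Z: 6·4+1·4+1·4+4·1 = 36 | 6·6 = 36
gcd(6,1,1,4,6) = 1

Coefficients: [6, 1, 1, 4, 6]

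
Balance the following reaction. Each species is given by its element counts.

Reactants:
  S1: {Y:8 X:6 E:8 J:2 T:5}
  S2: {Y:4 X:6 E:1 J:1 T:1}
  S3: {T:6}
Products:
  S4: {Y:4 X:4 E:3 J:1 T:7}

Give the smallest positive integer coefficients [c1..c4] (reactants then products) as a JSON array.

Coefficients: [2, 2, 5, 6]

Y: 2·8+2·4+5·0 = 24 | 6·4 = 24
X: 2·6+2·6+5·0 = 24 | 6·4 = 24
E: 2·8+2·1+5·0 = 18 | 6·3 = 18
J: 2·2+2·1+5·0 = 6 | 6·1 = 6
T: 2·5+2·1+5·6 = 42 | 6·7 = 42
gcd(2,2,5,6) = 1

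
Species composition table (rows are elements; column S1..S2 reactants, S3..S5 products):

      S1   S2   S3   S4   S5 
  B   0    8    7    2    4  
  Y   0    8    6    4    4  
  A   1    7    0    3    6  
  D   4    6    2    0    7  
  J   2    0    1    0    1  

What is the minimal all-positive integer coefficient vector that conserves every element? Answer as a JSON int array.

B: 4·0+5·8 = 40 | 2·7+1·2+6·4 = 40
Y: 4·0+5·8 = 40 | 2·6+1·4+6·4 = 40
A: 4·1+5·7 = 39 | 2·0+1·3+6·6 = 39
D: 4·4+5·6 = 46 | 2·2+1·0+6·7 = 46
J: 4·2+5·0 = 8 | 2·1+1·0+6·1 = 8
gcd(4,5,2,1,6) = 1

Coefficients: [4, 5, 2, 1, 6]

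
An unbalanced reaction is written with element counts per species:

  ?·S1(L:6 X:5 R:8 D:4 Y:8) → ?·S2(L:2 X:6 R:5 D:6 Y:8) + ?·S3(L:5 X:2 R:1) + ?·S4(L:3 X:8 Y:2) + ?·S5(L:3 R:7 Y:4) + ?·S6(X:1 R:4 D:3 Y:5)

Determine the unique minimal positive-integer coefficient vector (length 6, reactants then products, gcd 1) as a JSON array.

Coefficients: [6, 1, 5, 1, 2, 6]

L: 6·6 = 36 | 1·2+5·5+1·3+2·3+6·0 = 36
X: 6·5 = 30 | 1·6+5·2+1·8+2·0+6·1 = 30
R: 6·8 = 48 | 1·5+5·1+1·0+2·7+6·4 = 48
D: 6·4 = 24 | 1·6+5·0+1·0+2·0+6·3 = 24
Y: 6·8 = 48 | 1·8+5·0+1·2+2·4+6·5 = 48
gcd(6,1,5,1,2,6) = 1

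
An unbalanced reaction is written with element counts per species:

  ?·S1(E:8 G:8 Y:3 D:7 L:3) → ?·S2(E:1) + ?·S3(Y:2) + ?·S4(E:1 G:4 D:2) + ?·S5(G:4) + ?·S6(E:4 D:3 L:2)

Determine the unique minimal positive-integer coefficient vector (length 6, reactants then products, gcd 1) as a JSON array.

E: 4·8 = 32 | 3·1+6·0+5·1+3·0+6·4 = 32
G: 4·8 = 32 | 3·0+6·0+5·4+3·4+6·0 = 32
Y: 4·3 = 12 | 3·0+6·2+5·0+3·0+6·0 = 12
D: 4·7 = 28 | 3·0+6·0+5·2+3·0+6·3 = 28
L: 4·3 = 12 | 3·0+6·0+5·0+3·0+6·2 = 12
gcd(4,3,6,5,3,6) = 1

Coefficients: [4, 3, 6, 5, 3, 6]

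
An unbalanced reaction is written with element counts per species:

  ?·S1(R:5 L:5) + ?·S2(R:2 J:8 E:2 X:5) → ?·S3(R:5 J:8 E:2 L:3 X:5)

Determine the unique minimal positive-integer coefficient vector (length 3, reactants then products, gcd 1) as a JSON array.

Coefficients: [3, 5, 5]

R: 3·5+5·2 = 25 | 5·5 = 25
J: 3·0+5·8 = 40 | 5·8 = 40
E: 3·0+5·2 = 10 | 5·2 = 10
L: 3·5+5·0 = 15 | 5·3 = 15
X: 3·0+5·5 = 25 | 5·5 = 25
gcd(3,5,5) = 1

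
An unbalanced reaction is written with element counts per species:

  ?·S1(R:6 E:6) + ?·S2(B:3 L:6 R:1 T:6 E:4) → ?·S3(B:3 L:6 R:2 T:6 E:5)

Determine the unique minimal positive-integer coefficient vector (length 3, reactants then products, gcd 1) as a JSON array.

B: 1·0+6·3 = 18 | 6·3 = 18
L: 1·0+6·6 = 36 | 6·6 = 36
R: 1·6+6·1 = 12 | 6·2 = 12
T: 1·0+6·6 = 36 | 6·6 = 36
E: 1·6+6·4 = 30 | 6·5 = 30
gcd(1,6,6) = 1

Coefficients: [1, 6, 6]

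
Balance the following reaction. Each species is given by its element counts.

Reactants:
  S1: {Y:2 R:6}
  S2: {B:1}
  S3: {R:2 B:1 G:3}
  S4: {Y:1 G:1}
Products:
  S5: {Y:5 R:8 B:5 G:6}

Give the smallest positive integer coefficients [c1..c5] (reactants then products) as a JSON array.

Y: 1·2+4·0+1·0+3·1 = 5 | 1·5 = 5
R: 1·6+4·0+1·2+3·0 = 8 | 1·8 = 8
B: 1·0+4·1+1·1+3·0 = 5 | 1·5 = 5
G: 1·0+4·0+1·3+3·1 = 6 | 1·6 = 6
gcd(1,4,1,3,1) = 1

Coefficients: [1, 4, 1, 3, 1]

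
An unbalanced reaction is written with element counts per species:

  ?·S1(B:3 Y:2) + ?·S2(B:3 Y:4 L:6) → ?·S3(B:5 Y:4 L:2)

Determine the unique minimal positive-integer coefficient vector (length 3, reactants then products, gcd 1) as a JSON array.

B: 4·3+1·3 = 15 | 3·5 = 15
Y: 4·2+1·4 = 12 | 3·4 = 12
L: 4·0+1·6 = 6 | 3·2 = 6
gcd(4,1,3) = 1

Coefficients: [4, 1, 3]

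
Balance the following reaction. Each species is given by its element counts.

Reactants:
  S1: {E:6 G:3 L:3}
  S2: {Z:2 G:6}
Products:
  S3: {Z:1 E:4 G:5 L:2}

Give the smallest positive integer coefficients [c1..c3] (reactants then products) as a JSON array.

Z: 4·0+3·2 = 6 | 6·1 = 6
E: 4·6+3·0 = 24 | 6·4 = 24
G: 4·3+3·6 = 30 | 6·5 = 30
L: 4·3+3·0 = 12 | 6·2 = 12
gcd(4,3,6) = 1

Coefficients: [4, 3, 6]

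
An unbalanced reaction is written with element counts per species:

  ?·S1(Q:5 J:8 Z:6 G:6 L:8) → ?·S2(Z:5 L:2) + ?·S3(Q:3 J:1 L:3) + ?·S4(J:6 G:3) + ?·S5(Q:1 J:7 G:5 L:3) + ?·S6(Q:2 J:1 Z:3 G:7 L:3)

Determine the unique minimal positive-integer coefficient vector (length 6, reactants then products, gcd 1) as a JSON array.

Q: 3·5 = 15 | 3·0+4·3+2·0+1·1+1·2 = 15
J: 3·8 = 24 | 3·0+4·1+2·6+1·7+1·1 = 24
Z: 3·6 = 18 | 3·5+4·0+2·0+1·0+1·3 = 18
G: 3·6 = 18 | 3·0+4·0+2·3+1·5+1·7 = 18
L: 3·8 = 24 | 3·2+4·3+2·0+1·3+1·3 = 24
gcd(3,3,4,2,1,1) = 1

Coefficients: [3, 3, 4, 2, 1, 1]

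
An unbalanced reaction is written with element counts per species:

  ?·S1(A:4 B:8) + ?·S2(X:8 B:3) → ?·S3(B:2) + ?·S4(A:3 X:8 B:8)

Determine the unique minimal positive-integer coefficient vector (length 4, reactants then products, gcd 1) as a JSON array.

A: 3·4+4·0 = 12 | 2·0+4·3 = 12
X: 3·0+4·8 = 32 | 2·0+4·8 = 32
B: 3·8+4·3 = 36 | 2·2+4·8 = 36
gcd(3,4,2,4) = 1

Coefficients: [3, 4, 2, 4]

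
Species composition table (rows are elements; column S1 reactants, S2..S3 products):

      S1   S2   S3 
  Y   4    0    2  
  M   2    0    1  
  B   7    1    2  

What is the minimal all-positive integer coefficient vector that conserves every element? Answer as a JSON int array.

Y: 1·4 = 4 | 3·0+2·2 = 4
M: 1·2 = 2 | 3·0+2·1 = 2
B: 1·7 = 7 | 3·1+2·2 = 7
gcd(1,3,2) = 1

Coefficients: [1, 3, 2]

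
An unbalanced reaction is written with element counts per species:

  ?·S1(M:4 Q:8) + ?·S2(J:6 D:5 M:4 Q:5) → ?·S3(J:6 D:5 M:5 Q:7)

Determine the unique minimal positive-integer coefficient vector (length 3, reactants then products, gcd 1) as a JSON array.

Coefficients: [1, 4, 4]

J: 1·0+4·6 = 24 | 4·6 = 24
D: 1·0+4·5 = 20 | 4·5 = 20
M: 1·4+4·4 = 20 | 4·5 = 20
Q: 1·8+4·5 = 28 | 4·7 = 28
gcd(1,4,4) = 1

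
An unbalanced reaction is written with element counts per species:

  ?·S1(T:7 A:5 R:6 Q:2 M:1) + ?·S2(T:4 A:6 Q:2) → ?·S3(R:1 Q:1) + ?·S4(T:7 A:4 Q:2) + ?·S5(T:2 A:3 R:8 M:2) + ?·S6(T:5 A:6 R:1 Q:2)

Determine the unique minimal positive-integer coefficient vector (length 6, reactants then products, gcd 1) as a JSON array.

T: 4·7+5·4 = 48 | 2·0+2·7+2·2+6·5 = 48
A: 4·5+5·6 = 50 | 2·0+2·4+2·3+6·6 = 50
R: 4·6+5·0 = 24 | 2·1+2·0+2·8+6·1 = 24
Q: 4·2+5·2 = 18 | 2·1+2·2+2·0+6·2 = 18
M: 4·1+5·0 = 4 | 2·0+2·0+2·2+6·0 = 4
gcd(4,5,2,2,2,6) = 1

Coefficients: [4, 5, 2, 2, 2, 6]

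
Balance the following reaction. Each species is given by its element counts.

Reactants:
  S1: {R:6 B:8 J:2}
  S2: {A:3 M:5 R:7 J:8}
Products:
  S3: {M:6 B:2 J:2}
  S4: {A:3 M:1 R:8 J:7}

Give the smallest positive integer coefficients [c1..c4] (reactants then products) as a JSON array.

Coefficients: [1, 6, 4, 6]

A: 1·0+6·3 = 18 | 4·0+6·3 = 18
M: 1·0+6·5 = 30 | 4·6+6·1 = 30
R: 1·6+6·7 = 48 | 4·0+6·8 = 48
B: 1·8+6·0 = 8 | 4·2+6·0 = 8
J: 1·2+6·8 = 50 | 4·2+6·7 = 50
gcd(1,6,4,6) = 1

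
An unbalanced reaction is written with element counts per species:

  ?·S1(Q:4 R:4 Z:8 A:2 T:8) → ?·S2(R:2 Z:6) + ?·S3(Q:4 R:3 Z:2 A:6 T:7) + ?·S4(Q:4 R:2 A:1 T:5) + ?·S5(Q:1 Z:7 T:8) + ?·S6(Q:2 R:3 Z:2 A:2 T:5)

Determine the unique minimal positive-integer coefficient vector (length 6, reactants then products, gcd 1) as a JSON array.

Coefficients: [6, 5, 1, 4, 2, 1]

Q: 6·4 = 24 | 5·0+1·4+4·4+2·1+1·2 = 24
R: 6·4 = 24 | 5·2+1·3+4·2+2·0+1·3 = 24
Z: 6·8 = 48 | 5·6+1·2+4·0+2·7+1·2 = 48
A: 6·2 = 12 | 5·0+1·6+4·1+2·0+1·2 = 12
T: 6·8 = 48 | 5·0+1·7+4·5+2·8+1·5 = 48
gcd(6,5,1,4,2,1) = 1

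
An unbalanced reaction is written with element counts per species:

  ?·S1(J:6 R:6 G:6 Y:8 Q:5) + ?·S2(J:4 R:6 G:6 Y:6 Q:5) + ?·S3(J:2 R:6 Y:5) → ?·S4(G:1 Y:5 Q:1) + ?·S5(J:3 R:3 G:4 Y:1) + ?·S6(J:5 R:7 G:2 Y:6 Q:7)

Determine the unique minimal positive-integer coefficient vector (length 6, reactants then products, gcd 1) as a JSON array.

J: 4·6+1·4+1·2 = 30 | 4·0+5·3+3·5 = 30
R: 4·6+1·6+1·6 = 36 | 4·0+5·3+3·7 = 36
G: 4·6+1·6+1·0 = 30 | 4·1+5·4+3·2 = 30
Y: 4·8+1·6+1·5 = 43 | 4·5+5·1+3·6 = 43
Q: 4·5+1·5+1·0 = 25 | 4·1+5·0+3·7 = 25
gcd(4,1,1,4,5,3) = 1

Coefficients: [4, 1, 1, 4, 5, 3]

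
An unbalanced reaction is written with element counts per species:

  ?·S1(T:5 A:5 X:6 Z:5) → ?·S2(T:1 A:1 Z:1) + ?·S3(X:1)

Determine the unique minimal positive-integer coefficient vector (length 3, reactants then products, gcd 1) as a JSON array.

T: 1·5 = 5 | 5·1+6·0 = 5
A: 1·5 = 5 | 5·1+6·0 = 5
X: 1·6 = 6 | 5·0+6·1 = 6
Z: 1·5 = 5 | 5·1+6·0 = 5
gcd(1,5,6) = 1

Coefficients: [1, 5, 6]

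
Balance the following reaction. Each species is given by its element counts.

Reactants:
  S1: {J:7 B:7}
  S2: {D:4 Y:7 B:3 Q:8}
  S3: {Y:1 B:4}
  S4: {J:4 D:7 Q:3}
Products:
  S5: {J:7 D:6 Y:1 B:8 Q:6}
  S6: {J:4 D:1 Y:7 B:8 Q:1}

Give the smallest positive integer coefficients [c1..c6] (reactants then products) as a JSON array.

Coefficients: [5, 3, 5, 3, 5, 3]

J: 5·7+3·0+5·0+3·4 = 47 | 5·7+3·4 = 47
D: 5·0+3·4+5·0+3·7 = 33 | 5·6+3·1 = 33
Y: 5·0+3·7+5·1+3·0 = 26 | 5·1+3·7 = 26
B: 5·7+3·3+5·4+3·0 = 64 | 5·8+3·8 = 64
Q: 5·0+3·8+5·0+3·3 = 33 | 5·6+3·1 = 33
gcd(5,3,5,3,5,3) = 1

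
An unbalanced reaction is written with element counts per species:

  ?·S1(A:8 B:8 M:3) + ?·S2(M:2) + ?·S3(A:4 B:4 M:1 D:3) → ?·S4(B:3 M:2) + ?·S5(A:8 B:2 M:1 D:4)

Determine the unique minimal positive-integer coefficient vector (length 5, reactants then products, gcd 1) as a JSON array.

Coefficients: [1, 4, 4, 6, 3]

A: 1·8+4·0+4·4 = 24 | 6·0+3·8 = 24
B: 1·8+4·0+4·4 = 24 | 6·3+3·2 = 24
M: 1·3+4·2+4·1 = 15 | 6·2+3·1 = 15
D: 1·0+4·0+4·3 = 12 | 6·0+3·4 = 12
gcd(1,4,4,6,3) = 1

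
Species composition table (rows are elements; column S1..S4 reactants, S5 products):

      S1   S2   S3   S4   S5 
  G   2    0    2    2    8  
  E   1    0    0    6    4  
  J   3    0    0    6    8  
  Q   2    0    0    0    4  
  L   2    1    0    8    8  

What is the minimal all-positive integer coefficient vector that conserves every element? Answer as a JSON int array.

Coefficients: [6, 4, 5, 1, 3]

G: 6·2+4·0+5·2+1·2 = 24 | 3·8 = 24
E: 6·1+4·0+5·0+1·6 = 12 | 3·4 = 12
J: 6·3+4·0+5·0+1·6 = 24 | 3·8 = 24
Q: 6·2+4·0+5·0+1·0 = 12 | 3·4 = 12
L: 6·2+4·1+5·0+1·8 = 24 | 3·8 = 24
gcd(6,4,5,1,3) = 1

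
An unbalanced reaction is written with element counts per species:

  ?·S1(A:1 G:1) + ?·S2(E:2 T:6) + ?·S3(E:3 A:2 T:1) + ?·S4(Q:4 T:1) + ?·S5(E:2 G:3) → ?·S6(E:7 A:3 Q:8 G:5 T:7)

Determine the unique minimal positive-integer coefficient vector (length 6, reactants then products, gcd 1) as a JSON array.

E: 3·0+2·2+3·3+6·0+4·2 = 21 | 3·7 = 21
A: 3·1+2·0+3·2+6·0+4·0 = 9 | 3·3 = 9
Q: 3·0+2·0+3·0+6·4+4·0 = 24 | 3·8 = 24
G: 3·1+2·0+3·0+6·0+4·3 = 15 | 3·5 = 15
T: 3·0+2·6+3·1+6·1+4·0 = 21 | 3·7 = 21
gcd(3,2,3,6,4,3) = 1

Coefficients: [3, 2, 3, 6, 4, 3]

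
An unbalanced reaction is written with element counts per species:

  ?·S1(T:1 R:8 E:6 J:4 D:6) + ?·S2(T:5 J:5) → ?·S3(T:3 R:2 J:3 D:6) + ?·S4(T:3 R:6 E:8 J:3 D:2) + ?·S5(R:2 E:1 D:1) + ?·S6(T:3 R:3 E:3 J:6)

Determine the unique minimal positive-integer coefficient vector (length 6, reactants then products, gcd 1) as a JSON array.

T: 4·1+4·5 = 24 | 3·3+1·3+4·0+4·3 = 24
R: 4·8+4·0 = 32 | 3·2+1·6+4·2+4·3 = 32
E: 4·6+4·0 = 24 | 3·0+1·8+4·1+4·3 = 24
J: 4·4+4·5 = 36 | 3·3+1·3+4·0+4·6 = 36
D: 4·6+4·0 = 24 | 3·6+1·2+4·1+4·0 = 24
gcd(4,4,3,1,4,4) = 1

Coefficients: [4, 4, 3, 1, 4, 4]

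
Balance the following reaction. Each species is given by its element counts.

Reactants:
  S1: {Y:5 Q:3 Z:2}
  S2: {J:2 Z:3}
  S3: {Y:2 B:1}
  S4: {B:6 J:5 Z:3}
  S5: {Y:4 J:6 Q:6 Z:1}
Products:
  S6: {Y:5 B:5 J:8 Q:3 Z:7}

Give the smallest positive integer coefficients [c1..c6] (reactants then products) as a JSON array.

Coefficients: [1, 4, 3, 2, 1, 3]

Y: 1·5+4·0+3·2+2·0+1·4 = 15 | 3·5 = 15
B: 1·0+4·0+3·1+2·6+1·0 = 15 | 3·5 = 15
J: 1·0+4·2+3·0+2·5+1·6 = 24 | 3·8 = 24
Q: 1·3+4·0+3·0+2·0+1·6 = 9 | 3·3 = 9
Z: 1·2+4·3+3·0+2·3+1·1 = 21 | 3·7 = 21
gcd(1,4,3,2,1,3) = 1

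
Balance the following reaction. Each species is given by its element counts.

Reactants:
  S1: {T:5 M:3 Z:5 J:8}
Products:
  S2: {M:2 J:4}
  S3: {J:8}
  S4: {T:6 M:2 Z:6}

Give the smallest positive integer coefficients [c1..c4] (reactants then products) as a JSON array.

T: 6·5 = 30 | 4·0+4·0+5·6 = 30
M: 6·3 = 18 | 4·2+4·0+5·2 = 18
Z: 6·5 = 30 | 4·0+4·0+5·6 = 30
J: 6·8 = 48 | 4·4+4·8+5·0 = 48
gcd(6,4,4,5) = 1

Coefficients: [6, 4, 4, 5]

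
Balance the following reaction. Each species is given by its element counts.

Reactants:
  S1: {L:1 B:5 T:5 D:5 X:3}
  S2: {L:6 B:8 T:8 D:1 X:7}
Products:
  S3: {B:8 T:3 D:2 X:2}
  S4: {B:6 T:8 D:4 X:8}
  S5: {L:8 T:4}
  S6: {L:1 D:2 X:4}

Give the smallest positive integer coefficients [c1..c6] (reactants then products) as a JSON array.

Coefficients: [6, 6, 6, 5, 5, 2]

L: 6·1+6·6 = 42 | 6·0+5·0+5·8+2·1 = 42
B: 6·5+6·8 = 78 | 6·8+5·6+5·0+2·0 = 78
T: 6·5+6·8 = 78 | 6·3+5·8+5·4+2·0 = 78
D: 6·5+6·1 = 36 | 6·2+5·4+5·0+2·2 = 36
X: 6·3+6·7 = 60 | 6·2+5·8+5·0+2·4 = 60
gcd(6,6,6,5,5,2) = 1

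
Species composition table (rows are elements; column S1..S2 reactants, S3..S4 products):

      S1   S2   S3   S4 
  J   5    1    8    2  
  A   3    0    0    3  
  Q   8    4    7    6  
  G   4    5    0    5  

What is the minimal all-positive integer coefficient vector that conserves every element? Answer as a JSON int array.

J: 5·5+1·1 = 26 | 2·8+5·2 = 26
A: 5·3+1·0 = 15 | 2·0+5·3 = 15
Q: 5·8+1·4 = 44 | 2·7+5·6 = 44
G: 5·4+1·5 = 25 | 2·0+5·5 = 25
gcd(5,1,2,5) = 1

Coefficients: [5, 1, 2, 5]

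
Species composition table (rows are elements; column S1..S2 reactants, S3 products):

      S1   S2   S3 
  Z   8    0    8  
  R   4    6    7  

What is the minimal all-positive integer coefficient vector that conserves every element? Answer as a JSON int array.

Z: 2·8+1·0 = 16 | 2·8 = 16
R: 2·4+1·6 = 14 | 2·7 = 14
gcd(2,1,2) = 1

Coefficients: [2, 1, 2]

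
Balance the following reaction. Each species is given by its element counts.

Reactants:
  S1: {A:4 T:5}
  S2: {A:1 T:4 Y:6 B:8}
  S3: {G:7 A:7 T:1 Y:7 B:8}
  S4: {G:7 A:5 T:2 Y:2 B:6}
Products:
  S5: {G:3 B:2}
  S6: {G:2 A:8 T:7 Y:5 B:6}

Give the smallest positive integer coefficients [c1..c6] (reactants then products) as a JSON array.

Coefficients: [4, 2, 1, 3, 6, 5]

G: 4·0+2·0+1·7+3·7 = 28 | 6·3+5·2 = 28
A: 4·4+2·1+1·7+3·5 = 40 | 6·0+5·8 = 40
T: 4·5+2·4+1·1+3·2 = 35 | 6·0+5·7 = 35
Y: 4·0+2·6+1·7+3·2 = 25 | 6·0+5·5 = 25
B: 4·0+2·8+1·8+3·6 = 42 | 6·2+5·6 = 42
gcd(4,2,1,3,6,5) = 1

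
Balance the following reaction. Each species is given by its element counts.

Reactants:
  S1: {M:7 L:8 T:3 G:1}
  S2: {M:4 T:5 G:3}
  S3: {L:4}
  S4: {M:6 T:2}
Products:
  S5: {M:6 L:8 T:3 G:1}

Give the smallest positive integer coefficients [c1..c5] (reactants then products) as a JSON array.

Coefficients: [2, 1, 6, 2, 5]

M: 2·7+1·4+6·0+2·6 = 30 | 5·6 = 30
L: 2·8+1·0+6·4+2·0 = 40 | 5·8 = 40
T: 2·3+1·5+6·0+2·2 = 15 | 5·3 = 15
G: 2·1+1·3+6·0+2·0 = 5 | 5·1 = 5
gcd(2,1,6,2,5) = 1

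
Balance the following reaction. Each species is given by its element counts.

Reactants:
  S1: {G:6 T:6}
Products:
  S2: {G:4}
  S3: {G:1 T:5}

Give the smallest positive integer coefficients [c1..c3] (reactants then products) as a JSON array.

G: 5·6 = 30 | 6·4+6·1 = 30
T: 5·6 = 30 | 6·0+6·5 = 30
gcd(5,6,6) = 1

Coefficients: [5, 6, 6]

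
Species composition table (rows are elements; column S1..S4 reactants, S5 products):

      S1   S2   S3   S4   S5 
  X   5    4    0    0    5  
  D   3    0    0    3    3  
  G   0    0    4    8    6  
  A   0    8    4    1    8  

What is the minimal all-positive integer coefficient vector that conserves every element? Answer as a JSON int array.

X: 2·5+5·4+1·0+4·0 = 30 | 6·5 = 30
D: 2·3+5·0+1·0+4·3 = 18 | 6·3 = 18
G: 2·0+5·0+1·4+4·8 = 36 | 6·6 = 36
A: 2·0+5·8+1·4+4·1 = 48 | 6·8 = 48
gcd(2,5,1,4,6) = 1

Coefficients: [2, 5, 1, 4, 6]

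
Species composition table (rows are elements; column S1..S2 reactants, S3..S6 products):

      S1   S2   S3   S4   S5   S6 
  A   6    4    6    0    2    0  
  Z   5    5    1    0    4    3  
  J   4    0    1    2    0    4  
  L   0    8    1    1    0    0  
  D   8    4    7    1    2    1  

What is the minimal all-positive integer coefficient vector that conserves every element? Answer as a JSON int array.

Coefficients: [5, 1, 4, 4, 5, 2]

A: 5·6+1·4 = 34 | 4·6+4·0+5·2+2·0 = 34
Z: 5·5+1·5 = 30 | 4·1+4·0+5·4+2·3 = 30
J: 5·4+1·0 = 20 | 4·1+4·2+5·0+2·4 = 20
L: 5·0+1·8 = 8 | 4·1+4·1+5·0+2·0 = 8
D: 5·8+1·4 = 44 | 4·7+4·1+5·2+2·1 = 44
gcd(5,1,4,4,5,2) = 1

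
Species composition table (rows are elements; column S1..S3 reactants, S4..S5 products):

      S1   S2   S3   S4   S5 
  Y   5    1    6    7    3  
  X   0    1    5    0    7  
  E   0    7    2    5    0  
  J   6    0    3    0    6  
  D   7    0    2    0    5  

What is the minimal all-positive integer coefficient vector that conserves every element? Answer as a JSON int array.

Coefficients: [1, 1, 4, 3, 3]

Y: 1·5+1·1+4·6 = 30 | 3·7+3·3 = 30
X: 1·0+1·1+4·5 = 21 | 3·0+3·7 = 21
E: 1·0+1·7+4·2 = 15 | 3·5+3·0 = 15
J: 1·6+1·0+4·3 = 18 | 3·0+3·6 = 18
D: 1·7+1·0+4·2 = 15 | 3·0+3·5 = 15
gcd(1,1,4,3,3) = 1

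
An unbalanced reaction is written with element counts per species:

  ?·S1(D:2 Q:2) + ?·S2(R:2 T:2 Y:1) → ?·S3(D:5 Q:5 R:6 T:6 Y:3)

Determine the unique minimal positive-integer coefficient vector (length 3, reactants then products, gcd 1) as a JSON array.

D: 5·2+6·0 = 10 | 2·5 = 10
Q: 5·2+6·0 = 10 | 2·5 = 10
R: 5·0+6·2 = 12 | 2·6 = 12
T: 5·0+6·2 = 12 | 2·6 = 12
Y: 5·0+6·1 = 6 | 2·3 = 6
gcd(5,6,2) = 1

Coefficients: [5, 6, 2]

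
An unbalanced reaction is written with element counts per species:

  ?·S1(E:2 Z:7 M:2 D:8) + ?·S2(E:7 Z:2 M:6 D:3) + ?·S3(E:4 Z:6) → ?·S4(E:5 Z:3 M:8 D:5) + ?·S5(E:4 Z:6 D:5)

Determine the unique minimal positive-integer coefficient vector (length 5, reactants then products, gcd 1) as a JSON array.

E: 5·2+5·7+1·4 = 49 | 5·5+6·4 = 49
Z: 5·7+5·2+1·6 = 51 | 5·3+6·6 = 51
M: 5·2+5·6+1·0 = 40 | 5·8+6·0 = 40
D: 5·8+5·3+1·0 = 55 | 5·5+6·5 = 55
gcd(5,5,1,5,6) = 1

Coefficients: [5, 5, 1, 5, 6]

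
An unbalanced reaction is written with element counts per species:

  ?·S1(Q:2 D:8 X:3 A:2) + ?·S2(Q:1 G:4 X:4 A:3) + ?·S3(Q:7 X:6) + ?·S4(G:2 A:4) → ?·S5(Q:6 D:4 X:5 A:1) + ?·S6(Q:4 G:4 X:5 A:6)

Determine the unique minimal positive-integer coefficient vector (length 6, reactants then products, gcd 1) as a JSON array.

Coefficients: [1, 2, 4, 6, 2, 5]

Q: 1·2+2·1+4·7+6·0 = 32 | 2·6+5·4 = 32
G: 1·0+2·4+4·0+6·2 = 20 | 2·0+5·4 = 20
D: 1·8+2·0+4·0+6·0 = 8 | 2·4+5·0 = 8
X: 1·3+2·4+4·6+6·0 = 35 | 2·5+5·5 = 35
A: 1·2+2·3+4·0+6·4 = 32 | 2·1+5·6 = 32
gcd(1,2,4,6,2,5) = 1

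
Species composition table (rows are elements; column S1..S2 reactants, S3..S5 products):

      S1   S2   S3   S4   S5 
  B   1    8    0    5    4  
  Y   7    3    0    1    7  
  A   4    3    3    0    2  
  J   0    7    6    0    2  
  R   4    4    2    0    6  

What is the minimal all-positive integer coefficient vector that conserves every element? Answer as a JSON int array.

Coefficients: [1, 4, 4, 5, 2]

B: 1·1+4·8 = 33 | 4·0+5·5+2·4 = 33
Y: 1·7+4·3 = 19 | 4·0+5·1+2·7 = 19
A: 1·4+4·3 = 16 | 4·3+5·0+2·2 = 16
J: 1·0+4·7 = 28 | 4·6+5·0+2·2 = 28
R: 1·4+4·4 = 20 | 4·2+5·0+2·6 = 20
gcd(1,4,4,5,2) = 1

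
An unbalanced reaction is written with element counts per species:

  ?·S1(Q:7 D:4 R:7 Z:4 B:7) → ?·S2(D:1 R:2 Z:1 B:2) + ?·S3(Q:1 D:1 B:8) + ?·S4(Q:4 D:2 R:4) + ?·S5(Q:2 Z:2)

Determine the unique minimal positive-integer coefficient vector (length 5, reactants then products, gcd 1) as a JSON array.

Coefficients: [4, 6, 2, 4, 5]

Q: 4·7 = 28 | 6·0+2·1+4·4+5·2 = 28
D: 4·4 = 16 | 6·1+2·1+4·2+5·0 = 16
R: 4·7 = 28 | 6·2+2·0+4·4+5·0 = 28
Z: 4·4 = 16 | 6·1+2·0+4·0+5·2 = 16
B: 4·7 = 28 | 6·2+2·8+4·0+5·0 = 28
gcd(4,6,2,4,5) = 1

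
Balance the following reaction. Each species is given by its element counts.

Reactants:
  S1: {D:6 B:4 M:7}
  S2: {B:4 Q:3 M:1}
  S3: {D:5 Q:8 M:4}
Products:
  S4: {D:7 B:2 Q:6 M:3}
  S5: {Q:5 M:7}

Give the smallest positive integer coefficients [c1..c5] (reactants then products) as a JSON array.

Coefficients: [2, 1, 6, 6, 3]

D: 2·6+1·0+6·5 = 42 | 6·7+3·0 = 42
B: 2·4+1·4+6·0 = 12 | 6·2+3·0 = 12
Q: 2·0+1·3+6·8 = 51 | 6·6+3·5 = 51
M: 2·7+1·1+6·4 = 39 | 6·3+3·7 = 39
gcd(2,1,6,6,3) = 1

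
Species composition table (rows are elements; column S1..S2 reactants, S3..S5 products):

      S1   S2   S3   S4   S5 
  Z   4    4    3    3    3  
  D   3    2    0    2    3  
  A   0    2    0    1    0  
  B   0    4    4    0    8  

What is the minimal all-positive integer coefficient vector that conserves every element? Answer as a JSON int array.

Z: 3·4+3·4 = 24 | 1·3+6·3+1·3 = 24
D: 3·3+3·2 = 15 | 1·0+6·2+1·3 = 15
A: 3·0+3·2 = 6 | 1·0+6·1+1·0 = 6
B: 3·0+3·4 = 12 | 1·4+6·0+1·8 = 12
gcd(3,3,1,6,1) = 1

Coefficients: [3, 3, 1, 6, 1]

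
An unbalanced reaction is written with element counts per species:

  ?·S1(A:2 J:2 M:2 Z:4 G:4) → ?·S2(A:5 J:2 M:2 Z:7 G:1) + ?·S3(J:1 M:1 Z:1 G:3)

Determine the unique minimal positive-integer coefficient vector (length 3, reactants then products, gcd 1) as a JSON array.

Coefficients: [5, 2, 6]

A: 5·2 = 10 | 2·5+6·0 = 10
J: 5·2 = 10 | 2·2+6·1 = 10
M: 5·2 = 10 | 2·2+6·1 = 10
Z: 5·4 = 20 | 2·7+6·1 = 20
G: 5·4 = 20 | 2·1+6·3 = 20
gcd(5,2,6) = 1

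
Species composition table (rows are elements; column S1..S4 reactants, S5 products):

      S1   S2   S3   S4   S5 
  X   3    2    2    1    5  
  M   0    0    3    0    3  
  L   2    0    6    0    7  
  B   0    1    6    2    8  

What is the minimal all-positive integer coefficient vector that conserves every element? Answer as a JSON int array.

X: 3·3+2·2+6·2+5·1 = 30 | 6·5 = 30
M: 3·0+2·0+6·3+5·0 = 18 | 6·3 = 18
L: 3·2+2·0+6·6+5·0 = 42 | 6·7 = 42
B: 3·0+2·1+6·6+5·2 = 48 | 6·8 = 48
gcd(3,2,6,5,6) = 1

Coefficients: [3, 2, 6, 5, 6]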